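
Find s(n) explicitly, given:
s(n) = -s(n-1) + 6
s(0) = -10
First-order linear non-homogeneous.
Homogeneous solution: s_h(n) = A·(-1)^n.
Try constant particular solution s_p = K: K = -K + 6 ⇒ K = 3.
General: s(n) = A·(-1)^n + 3.
Apply s(0) = -10: A + 3 = -10 ⇒ A = -13.
So s(n) = 3 - 13 \left(-1\right)^{n}.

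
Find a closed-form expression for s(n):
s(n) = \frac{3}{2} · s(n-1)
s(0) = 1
Pure geometric recurrence with ratio \frac{3}{2}.
By induction s(n) = s(0) · (\frac{3}{2})^n = \left(\frac{3}{2}\right)^{n}.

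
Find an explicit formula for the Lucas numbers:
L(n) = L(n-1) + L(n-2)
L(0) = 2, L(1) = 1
This is the Lucas sequence.
Characteristic equation: x² - x - 1 = 0; roots r₁ = \frac{1}{2} + \frac{\sqrt{5}}{2}, r₂ = \frac{1}{2} - \frac{\sqrt{5}}{2}.
General: L(n) = A·r₁^n + B·r₂^n. Solving with L(0)=2, L(1)=1 gives A = 1, B = 1.
So L(n) = 2^{- n} \left(\left(1 - \sqrt{5}\right)^{n} + \left(1 + \sqrt{5}\right)^{n}\right).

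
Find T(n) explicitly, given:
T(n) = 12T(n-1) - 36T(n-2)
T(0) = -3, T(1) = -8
Characteristic equation: x² - 12x + 36 = 0, which is (x - (6))².
Repeated root r = 6.
General solution: T(n) = (A + Bn)·(6)^n.
From T(0) = -3: A = -3.
From T(1) = -8: (A + B)·(6) = -8 ⇒ B = \frac{5}{3}.
So T(n) = \left(\frac{5 n}{3} - 3\right) \cdot (6)^n.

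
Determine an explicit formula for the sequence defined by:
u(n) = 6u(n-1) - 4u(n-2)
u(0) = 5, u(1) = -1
Characteristic equation: x² - 6x + 4 = 0.
Discriminant Δ = (6)² + 4·(-4) = 20.
Roots r₁,₂ = (6 ± √20)/2, so r₁ = \sqrt{5} + 3, r₂ = 3 - \sqrt{5}.
General solution: u(n) = A·r₁^n + B·r₂^n.
From the initial conditions, A + B = 5 and r₁A + r₂B = -1.
Since r₁ - r₂ = √20: A = (-1 - (5)r₂)/√20 = \frac{5}{2} - \frac{8 \sqrt{5}}{5}, and B = 5 - A = \frac{5}{2} + \frac{8 \sqrt{5}}{5}.
So u(n) = \left(\frac{5}{2} - \frac{8 \sqrt{5}}{5}\right)\left(\sqrt{5} + 3\right)^n + \left(\frac{5}{2} + \frac{8 \sqrt{5}}{5}\right)\left(3 - \sqrt{5}\right)^n.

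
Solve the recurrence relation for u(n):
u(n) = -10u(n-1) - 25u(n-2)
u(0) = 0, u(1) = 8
Characteristic equation: x² + 10x + 25 = 0, which is (x - (-5))².
Repeated root r = -5.
General solution: u(n) = (A + Bn)·(-5)^n.
From u(0) = 0: A = 0.
From u(1) = 8: (A + B)·(-5) = 8 ⇒ B = - \frac{8}{5}.
So u(n) = \left(- \frac{8 n}{5}\right) \cdot (-5)^n.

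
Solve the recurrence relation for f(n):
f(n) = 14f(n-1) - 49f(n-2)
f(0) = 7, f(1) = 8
Characteristic equation: x² - 14x + 49 = 0, which is (x - (7))².
Repeated root r = 7.
General solution: f(n) = (A + Bn)·(7)^n.
From f(0) = 7: A = 7.
From f(1) = 8: (A + B)·(7) = 8 ⇒ B = - \frac{41}{7}.
So f(n) = \left(7 - \frac{41 n}{7}\right) \cdot (7)^n.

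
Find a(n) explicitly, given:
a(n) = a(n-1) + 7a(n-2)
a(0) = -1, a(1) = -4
Characteristic equation: x² - x - 7 = 0.
Discriminant Δ = (1)² + 4·(7) = 29.
Roots r₁,₂ = (1 ± √29)/2, so r₁ = \frac{1}{2} + \frac{\sqrt{29}}{2}, r₂ = \frac{1}{2} - \frac{\sqrt{29}}{2}.
General solution: a(n) = A·r₁^n + B·r₂^n.
From the initial conditions, A + B = -1 and r₁A + r₂B = -4.
Since r₁ - r₂ = √29: A = (-4 - (-1)r₂)/√29 = - \frac{7 \sqrt{29}}{58} - \frac{1}{2}, and B = -1 - A = - \frac{1}{2} + \frac{7 \sqrt{29}}{58}.
So a(n) = \left(- \frac{7 \sqrt{29}}{58} - \frac{1}{2}\right)\left(\frac{1}{2} + \frac{\sqrt{29}}{2}\right)^n + \left(- \frac{1}{2} + \frac{7 \sqrt{29}}{58}\right)\left(\frac{1}{2} - \frac{\sqrt{29}}{2}\right)^n.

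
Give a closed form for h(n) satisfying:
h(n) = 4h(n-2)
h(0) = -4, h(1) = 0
Characteristic equation: x² - 4 = 0, which factors as (x - (-2))(x - (2)) = 0.
Roots r₁ = -2, r₂ = 2 (distinct).
General solution: h(n) = A·(-2)^n + B·(2)^n.
From h(0) = -4: A + B = -4.
From h(1) = 0: -2A + 2B = 0.
Solving: A = -2, B = -2.
So h(n) = - 2 \left(-2\right)^{n} - 2 \cdot 2^{n}.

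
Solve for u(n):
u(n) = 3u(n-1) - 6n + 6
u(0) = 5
First-order linear with linear forcing.
Homogeneous solution: u_h(n) = A·(3)^n.
Try particular u_p(n) = pn + q. Substituting:
  pn + q = 3(p(n-1) + q) - 6n + 6.
Matching the n-coefficient: p = 3p - 6 ⇒ p = 3.
Matching constants: q = -3p + 3q + 6 ⇒ q = \frac{3}{2}.
General: u(n) = A·(3)^n + 3 n + \frac{3}{2}.
Apply u(0) = 5: A + \frac{3}{2} = 5 ⇒ A = \frac{7}{2}.
So u(n) = \frac{7 \cdot 3^{n}}{2} + 3 n + \frac{3}{2}.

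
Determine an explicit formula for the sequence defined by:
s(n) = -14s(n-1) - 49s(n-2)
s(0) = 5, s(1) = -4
Characteristic equation: x² + 14x + 49 = 0, which is (x - (-7))².
Repeated root r = -7.
General solution: s(n) = (A + Bn)·(-7)^n.
From s(0) = 5: A = 5.
From s(1) = -4: (A + B)·(-7) = -4 ⇒ B = - \frac{31}{7}.
So s(n) = \left(5 - \frac{31 n}{7}\right) \cdot (-7)^n.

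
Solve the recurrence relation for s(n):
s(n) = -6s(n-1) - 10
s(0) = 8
First-order linear non-homogeneous.
Homogeneous solution: s_h(n) = A·(-6)^n.
Try constant particular solution s_p = K: K = -6K - 10 ⇒ K = - \frac{10}{7}.
General: s(n) = A·(-6)^n - \frac{10}{7}.
Apply s(0) = 8: A - \frac{10}{7} = 8 ⇒ A = \frac{66}{7}.
So s(n) = \frac{66 \left(-6\right)^{n}}{7} - \frac{10}{7}.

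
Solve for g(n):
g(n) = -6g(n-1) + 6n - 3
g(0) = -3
First-order linear with linear forcing.
Homogeneous solution: g_h(n) = A·(-6)^n.
Try particular g_p(n) = pn + q. Substituting:
  pn + q = -6(p(n-1) + q) + 6n - 3.
Matching the n-coefficient: p = -6p + 6 ⇒ p = \frac{6}{7}.
Matching constants: q = 6p - 6q - 3 ⇒ q = \frac{15}{49}.
General: g(n) = A·(-6)^n + \frac{6 n}{7} + \frac{15}{49}.
Apply g(0) = -3: A + \frac{15}{49} = -3 ⇒ A = - \frac{162}{49}.
So g(n) = - \frac{162 \left(-6\right)^{n}}{49} + \frac{6 n}{7} + \frac{15}{49}.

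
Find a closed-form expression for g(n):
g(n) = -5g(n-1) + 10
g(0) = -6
First-order linear non-homogeneous.
Homogeneous solution: g_h(n) = A·(-5)^n.
Try constant particular solution g_p = K: K = -5K + 10 ⇒ K = \frac{5}{3}.
General: g(n) = A·(-5)^n + \frac{5}{3}.
Apply g(0) = -6: A + \frac{5}{3} = -6 ⇒ A = - \frac{23}{3}.
So g(n) = \frac{5}{3} - \frac{23 \left(-5\right)^{n}}{3}.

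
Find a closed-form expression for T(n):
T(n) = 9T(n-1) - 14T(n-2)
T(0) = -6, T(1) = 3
Characteristic equation: x² - 9x + 14 = 0, which factors as (x - (7))(x - (2)) = 0.
Roots r₁ = 7, r₂ = 2 (distinct).
General solution: T(n) = A·(7)^n + B·(2)^n.
From T(0) = -6: A + B = -6.
From T(1) = 3: 7A + 2B = 3.
Solving: A = 3, B = -9.
So T(n) = - 9 \cdot 2^{n} + 3 \cdot 7^{n}.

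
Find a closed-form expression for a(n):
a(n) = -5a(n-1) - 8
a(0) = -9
First-order linear non-homogeneous.
Homogeneous solution: a_h(n) = A·(-5)^n.
Try constant particular solution a_p = K: K = -5K - 8 ⇒ K = - \frac{4}{3}.
General: a(n) = A·(-5)^n - \frac{4}{3}.
Apply a(0) = -9: A - \frac{4}{3} = -9 ⇒ A = - \frac{23}{3}.
So a(n) = - \frac{23 \left(-5\right)^{n}}{3} - \frac{4}{3}.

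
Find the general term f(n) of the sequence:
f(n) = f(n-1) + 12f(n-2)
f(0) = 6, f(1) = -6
Characteristic equation: x² - x - 12 = 0, which factors as (x - (4))(x - (-3)) = 0.
Roots r₁ = 4, r₂ = -3 (distinct).
General solution: f(n) = A·(4)^n + B·(-3)^n.
From f(0) = 6: A + B = 6.
From f(1) = -6: 4A - 3B = -6.
Solving: A = \frac{12}{7}, B = \frac{30}{7}.
So f(n) = \frac{30 \left(-3\right)^{n}}{7} + \frac{12 \cdot 4^{n}}{7}.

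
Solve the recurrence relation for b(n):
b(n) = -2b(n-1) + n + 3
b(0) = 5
First-order linear with linear forcing.
Homogeneous solution: b_h(n) = A·(-2)^n.
Try particular b_p(n) = pn + q. Substituting:
  pn + q = -2(p(n-1) + q) + n + 3.
Matching the n-coefficient: p = -2p + 1 ⇒ p = \frac{1}{3}.
Matching constants: q = 2p - 2q + 3 ⇒ q = \frac{11}{9}.
General: b(n) = A·(-2)^n + \frac{n}{3} + \frac{11}{9}.
Apply b(0) = 5: A + \frac{11}{9} = 5 ⇒ A = \frac{34}{9}.
So b(n) = \frac{34 \left(-2\right)^{n}}{9} + \frac{n}{3} + \frac{11}{9}.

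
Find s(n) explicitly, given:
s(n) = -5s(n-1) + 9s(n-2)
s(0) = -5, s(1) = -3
Characteristic equation: x² + 5x - 9 = 0.
Discriminant Δ = (-5)² + 4·(9) = 61.
Roots r₁,₂ = (-5 ± √61)/2, so r₁ = - \frac{5}{2} + \frac{\sqrt{61}}{2}, r₂ = - \frac{\sqrt{61}}{2} - \frac{5}{2}.
General solution: s(n) = A·r₁^n + B·r₂^n.
From the initial conditions, A + B = -5 and r₁A + r₂B = -3.
Since r₁ - r₂ = √61: A = (-3 - (-5)r₂)/√61 = - \frac{5}{2} - \frac{31 \sqrt{61}}{122}, and B = -5 - A = - \frac{5}{2} + \frac{31 \sqrt{61}}{122}.
So s(n) = \left(- \frac{5}{2} - \frac{31 \sqrt{61}}{122}\right)\left(- \frac{5}{2} + \frac{\sqrt{61}}{2}\right)^n + \left(- \frac{5}{2} + \frac{31 \sqrt{61}}{122}\right)\left(- \frac{\sqrt{61}}{2} - \frac{5}{2}\right)^n.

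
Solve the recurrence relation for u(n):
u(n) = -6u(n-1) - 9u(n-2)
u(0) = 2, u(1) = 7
Characteristic equation: x² + 6x + 9 = 0, which is (x - (-3))².
Repeated root r = -3.
General solution: u(n) = (A + Bn)·(-3)^n.
From u(0) = 2: A = 2.
From u(1) = 7: (A + B)·(-3) = 7 ⇒ B = - \frac{13}{3}.
So u(n) = \left(2 - \frac{13 n}{3}\right) \cdot (-3)^n.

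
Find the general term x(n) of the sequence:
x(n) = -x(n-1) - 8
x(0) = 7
First-order linear non-homogeneous.
Homogeneous solution: x_h(n) = A·(-1)^n.
Try constant particular solution x_p = K: K = -K - 8 ⇒ K = -4.
General: x(n) = A·(-1)^n - 4.
Apply x(0) = 7: A - 4 = 7 ⇒ A = 11.
So x(n) = 11 \left(-1\right)^{n} - 4.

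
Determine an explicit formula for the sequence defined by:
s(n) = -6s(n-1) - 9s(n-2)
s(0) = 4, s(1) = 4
Characteristic equation: x² + 6x + 9 = 0, which is (x - (-3))².
Repeated root r = -3.
General solution: s(n) = (A + Bn)·(-3)^n.
From s(0) = 4: A = 4.
From s(1) = 4: (A + B)·(-3) = 4 ⇒ B = - \frac{16}{3}.
So s(n) = \left(4 - \frac{16 n}{3}\right) \cdot (-3)^n.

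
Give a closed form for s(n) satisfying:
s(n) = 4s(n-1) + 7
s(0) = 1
First-order linear non-homogeneous.
Homogeneous solution: s_h(n) = A·(4)^n.
Try constant particular solution s_p = K: K = 4K + 7 ⇒ K = - \frac{7}{3}.
General: s(n) = A·(4)^n - \frac{7}{3}.
Apply s(0) = 1: A - \frac{7}{3} = 1 ⇒ A = \frac{10}{3}.
So s(n) = \frac{10 \cdot 4^{n}}{3} - \frac{7}{3}.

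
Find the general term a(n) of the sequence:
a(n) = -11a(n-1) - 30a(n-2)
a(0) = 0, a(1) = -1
Characteristic equation: x² + 11x + 30 = 0, which factors as (x - (-6))(x - (-5)) = 0.
Roots r₁ = -6, r₂ = -5 (distinct).
General solution: a(n) = A·(-6)^n + B·(-5)^n.
From a(0) = 0: A + B = 0.
From a(1) = -1: -6A - 5B = -1.
Solving: A = 1, B = -1.
So a(n) = - \left(-5\right)^{n} + \left(-6\right)^{n}.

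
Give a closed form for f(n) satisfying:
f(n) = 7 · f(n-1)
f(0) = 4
Pure geometric recurrence with ratio 7.
By induction f(n) = f(0) · (7)^n = 4 \cdot 7^{n}.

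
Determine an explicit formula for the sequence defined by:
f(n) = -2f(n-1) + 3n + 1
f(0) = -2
First-order linear with linear forcing.
Homogeneous solution: f_h(n) = A·(-2)^n.
Try particular f_p(n) = pn + q. Substituting:
  pn + q = -2(p(n-1) + q) + 3n + 1.
Matching the n-coefficient: p = -2p + 3 ⇒ p = 1.
Matching constants: q = 2p - 2q + 1 ⇒ q = 1.
General: f(n) = A·(-2)^n + n + 1.
Apply f(0) = -2: A + 1 = -2 ⇒ A = -3.
So f(n) = - 3 \left(-2\right)^{n} + n + 1.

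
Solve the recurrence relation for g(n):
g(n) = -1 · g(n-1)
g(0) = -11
Pure geometric recurrence with ratio -1.
By induction g(n) = g(0) · (-1)^n = - 11 \left(-1\right)^{n}.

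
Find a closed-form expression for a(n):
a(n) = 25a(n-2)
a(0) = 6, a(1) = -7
Characteristic equation: x² - 25 = 0, which factors as (x - (5))(x - (-5)) = 0.
Roots r₁ = 5, r₂ = -5 (distinct).
General solution: a(n) = A·(5)^n + B·(-5)^n.
From a(0) = 6: A + B = 6.
From a(1) = -7: 5A - 5B = -7.
Solving: A = \frac{23}{10}, B = \frac{37}{10}.
So a(n) = \frac{37 \left(-5\right)^{n}}{10} + \frac{23 \cdot 5^{n}}{10}.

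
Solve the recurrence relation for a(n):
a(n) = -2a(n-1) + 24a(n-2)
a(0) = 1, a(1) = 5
Characteristic equation: x² + 2x - 24 = 0, which factors as (x - (4))(x - (-6)) = 0.
Roots r₁ = 4, r₂ = -6 (distinct).
General solution: a(n) = A·(4)^n + B·(-6)^n.
From a(0) = 1: A + B = 1.
From a(1) = 5: 4A - 6B = 5.
Solving: A = \frac{11}{10}, B = - \frac{1}{10}.
So a(n) = - \frac{\left(-6\right)^{n}}{10} + \frac{11 \cdot 4^{n}}{10}.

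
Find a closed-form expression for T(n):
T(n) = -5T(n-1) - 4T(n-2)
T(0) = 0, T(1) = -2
Characteristic equation: x² + 5x + 4 = 0, which factors as (x - (-4))(x - (-1)) = 0.
Roots r₁ = -4, r₂ = -1 (distinct).
General solution: T(n) = A·(-4)^n + B·(-1)^n.
From T(0) = 0: A + B = 0.
From T(1) = -2: -4A - B = -2.
Solving: A = \frac{2}{3}, B = - \frac{2}{3}.
So T(n) = - \frac{2 \left(-1\right)^{n}}{3} + \frac{2 \left(-4\right)^{n}}{3}.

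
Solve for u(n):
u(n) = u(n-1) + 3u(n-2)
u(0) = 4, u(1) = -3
Characteristic equation: x² - x - 3 = 0.
Discriminant Δ = (1)² + 4·(3) = 13.
Roots r₁,₂ = (1 ± √13)/2, so r₁ = \frac{1}{2} + \frac{\sqrt{13}}{2}, r₂ = \frac{1}{2} - \frac{\sqrt{13}}{2}.
General solution: u(n) = A·r₁^n + B·r₂^n.
From the initial conditions, A + B = 4 and r₁A + r₂B = -3.
Since r₁ - r₂ = √13: A = (-3 - (4)r₂)/√13 = 2 - \frac{5 \sqrt{13}}{13}, and B = 4 - A = \frac{5 \sqrt{13}}{13} + 2.
So u(n) = \left(2 - \frac{5 \sqrt{13}}{13}\right)\left(\frac{1}{2} + \frac{\sqrt{13}}{2}\right)^n + \left(\frac{5 \sqrt{13}}{13} + 2\right)\left(\frac{1}{2} - \frac{\sqrt{13}}{2}\right)^n.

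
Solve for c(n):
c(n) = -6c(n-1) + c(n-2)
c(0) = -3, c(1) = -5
Characteristic equation: x² + 6x - 1 = 0.
Discriminant Δ = (-6)² + 4·(1) = 40.
Roots r₁,₂ = (-6 ± √40)/2, so r₁ = -3 + \sqrt{10}, r₂ = - \sqrt{10} - 3.
General solution: c(n) = A·r₁^n + B·r₂^n.
From the initial conditions, A + B = -3 and r₁A + r₂B = -5.
Since r₁ - r₂ = √40: A = (-5 - (-3)r₂)/√40 = - \frac{7 \sqrt{10}}{10} - \frac{3}{2}, and B = -3 - A = - \frac{3}{2} + \frac{7 \sqrt{10}}{10}.
So c(n) = \left(- \frac{7 \sqrt{10}}{10} - \frac{3}{2}\right)\left(-3 + \sqrt{10}\right)^n + \left(- \frac{3}{2} + \frac{7 \sqrt{10}}{10}\right)\left(- \sqrt{10} - 3\right)^n.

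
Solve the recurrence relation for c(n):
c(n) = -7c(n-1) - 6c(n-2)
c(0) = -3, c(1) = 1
Characteristic equation: x² + 7x + 6 = 0, which factors as (x - (-6))(x - (-1)) = 0.
Roots r₁ = -6, r₂ = -1 (distinct).
General solution: c(n) = A·(-6)^n + B·(-1)^n.
From c(0) = -3: A + B = -3.
From c(1) = 1: -6A - B = 1.
Solving: A = \frac{2}{5}, B = - \frac{17}{5}.
So c(n) = - \frac{17 \left(-1\right)^{n}}{5} + \frac{2 \left(-6\right)^{n}}{5}.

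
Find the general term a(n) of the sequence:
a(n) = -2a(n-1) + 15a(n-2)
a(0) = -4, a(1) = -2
Characteristic equation: x² + 2x - 15 = 0, which factors as (x - (3))(x - (-5)) = 0.
Roots r₁ = 3, r₂ = -5 (distinct).
General solution: a(n) = A·(3)^n + B·(-5)^n.
From a(0) = -4: A + B = -4.
From a(1) = -2: 3A - 5B = -2.
Solving: A = - \frac{11}{4}, B = - \frac{5}{4}.
So a(n) = - \frac{5 \left(-5\right)^{n}}{4} - \frac{11 \cdot 3^{n}}{4}.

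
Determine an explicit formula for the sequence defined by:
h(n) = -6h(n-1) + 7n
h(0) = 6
First-order linear with linear forcing.
Homogeneous solution: h_h(n) = A·(-6)^n.
Try particular h_p(n) = pn + q. Substituting:
  pn + q = -6(p(n-1) + q) + 7n.
Matching the n-coefficient: p = -6p + 7 ⇒ p = 1.
Matching constants: q = 6p - 6q ⇒ q = \frac{6}{7}.
General: h(n) = A·(-6)^n + n + \frac{6}{7}.
Apply h(0) = 6: A + \frac{6}{7} = 6 ⇒ A = \frac{36}{7}.
So h(n) = \frac{36 \left(-6\right)^{n}}{7} + n + \frac{6}{7}.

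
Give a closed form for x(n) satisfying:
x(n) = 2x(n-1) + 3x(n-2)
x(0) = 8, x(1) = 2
Characteristic equation: x² - 2x - 3 = 0, which factors as (x - (-1))(x - (3)) = 0.
Roots r₁ = -1, r₂ = 3 (distinct).
General solution: x(n) = A·(-1)^n + B·(3)^n.
From x(0) = 8: A + B = 8.
From x(1) = 2: -A + 3B = 2.
Solving: A = \frac{11}{2}, B = \frac{5}{2}.
So x(n) = \frac{11 \left(-1\right)^{n}}{2} + \frac{5 \cdot 3^{n}}{2}.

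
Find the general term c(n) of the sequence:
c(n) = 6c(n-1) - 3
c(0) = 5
First-order linear non-homogeneous.
Homogeneous solution: c_h(n) = A·(6)^n.
Try constant particular solution c_p = K: K = 6K - 3 ⇒ K = \frac{3}{5}.
General: c(n) = A·(6)^n + \frac{3}{5}.
Apply c(0) = 5: A + \frac{3}{5} = 5 ⇒ A = \frac{22}{5}.
So c(n) = \frac{22 \cdot 6^{n}}{5} + \frac{3}{5}.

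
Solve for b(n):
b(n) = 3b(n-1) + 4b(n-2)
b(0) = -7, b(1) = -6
Characteristic equation: x² - 3x - 4 = 0, which factors as (x - (-1))(x - (4)) = 0.
Roots r₁ = -1, r₂ = 4 (distinct).
General solution: b(n) = A·(-1)^n + B·(4)^n.
From b(0) = -7: A + B = -7.
From b(1) = -6: -A + 4B = -6.
Solving: A = - \frac{22}{5}, B = - \frac{13}{5}.
So b(n) = - \frac{22 \left(-1\right)^{n}}{5} - \frac{13 \cdot 4^{n}}{5}.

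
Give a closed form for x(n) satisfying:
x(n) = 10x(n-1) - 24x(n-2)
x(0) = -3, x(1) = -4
Characteristic equation: x² - 10x + 24 = 0, which factors as (x - (6))(x - (4)) = 0.
Roots r₁ = 6, r₂ = 4 (distinct).
General solution: x(n) = A·(6)^n + B·(4)^n.
From x(0) = -3: A + B = -3.
From x(1) = -4: 6A + 4B = -4.
Solving: A = 4, B = -7.
So x(n) = - 7 \cdot 4^{n} + 4 \cdot 6^{n}.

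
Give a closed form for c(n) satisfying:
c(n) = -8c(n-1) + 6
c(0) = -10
First-order linear non-homogeneous.
Homogeneous solution: c_h(n) = A·(-8)^n.
Try constant particular solution c_p = K: K = -8K + 6 ⇒ K = \frac{2}{3}.
General: c(n) = A·(-8)^n + \frac{2}{3}.
Apply c(0) = -10: A + \frac{2}{3} = -10 ⇒ A = - \frac{32}{3}.
So c(n) = \frac{2}{3} - \frac{32 \left(-8\right)^{n}}{3}.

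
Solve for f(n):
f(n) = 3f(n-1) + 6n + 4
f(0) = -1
First-order linear with linear forcing.
Homogeneous solution: f_h(n) = A·(3)^n.
Try particular f_p(n) = pn + q. Substituting:
  pn + q = 3(p(n-1) + q) + 6n + 4.
Matching the n-coefficient: p = 3p + 6 ⇒ p = -3.
Matching constants: q = -3p + 3q + 4 ⇒ q = - \frac{13}{2}.
General: f(n) = A·(3)^n - 3 n - \frac{13}{2}.
Apply f(0) = -1: A - \frac{13}{2} = -1 ⇒ A = \frac{11}{2}.
So f(n) = \frac{11 \cdot 3^{n}}{2} - 3 n - \frac{13}{2}.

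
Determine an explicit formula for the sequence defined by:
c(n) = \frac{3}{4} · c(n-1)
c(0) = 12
Pure geometric recurrence with ratio \frac{3}{4}.
By induction c(n) = c(0) · (\frac{3}{4})^n = 12 \left(\frac{3}{4}\right)^{n}.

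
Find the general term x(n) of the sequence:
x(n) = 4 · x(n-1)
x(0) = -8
Pure geometric recurrence with ratio 4.
By induction x(n) = x(0) · (4)^n = - 8 \cdot 4^{n}.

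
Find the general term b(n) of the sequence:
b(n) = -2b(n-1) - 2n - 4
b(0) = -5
First-order linear with linear forcing.
Homogeneous solution: b_h(n) = A·(-2)^n.
Try particular b_p(n) = pn + q. Substituting:
  pn + q = -2(p(n-1) + q) - 2n - 4.
Matching the n-coefficient: p = -2p - 2 ⇒ p = - \frac{2}{3}.
Matching constants: q = 2p - 2q - 4 ⇒ q = - \frac{16}{9}.
General: b(n) = A·(-2)^n - \frac{2 n}{3} - \frac{16}{9}.
Apply b(0) = -5: A - \frac{16}{9} = -5 ⇒ A = - \frac{29}{9}.
So b(n) = - \frac{29 \left(-2\right)^{n}}{9} - \frac{2 n}{3} - \frac{16}{9}.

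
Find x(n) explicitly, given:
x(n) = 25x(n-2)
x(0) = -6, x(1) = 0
Characteristic equation: x² - 25 = 0, which factors as (x - (-5))(x - (5)) = 0.
Roots r₁ = -5, r₂ = 5 (distinct).
General solution: x(n) = A·(-5)^n + B·(5)^n.
From x(0) = -6: A + B = -6.
From x(1) = 0: -5A + 5B = 0.
Solving: A = -3, B = -3.
So x(n) = - 3 \left(-5\right)^{n} - 3 \cdot 5^{n}.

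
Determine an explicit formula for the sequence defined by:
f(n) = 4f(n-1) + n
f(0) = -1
First-order linear with linear forcing.
Homogeneous solution: f_h(n) = A·(4)^n.
Try particular f_p(n) = pn + q. Substituting:
  pn + q = 4(p(n-1) + q) + n.
Matching the n-coefficient: p = 4p + 1 ⇒ p = - \frac{1}{3}.
Matching constants: q = -4p + 4q ⇒ q = - \frac{4}{9}.
General: f(n) = A·(4)^n - \frac{n}{3} - \frac{4}{9}.
Apply f(0) = -1: A - \frac{4}{9} = -1 ⇒ A = - \frac{5}{9}.
So f(n) = - \frac{5 \cdot 4^{n}}{9} - \frac{n}{3} - \frac{4}{9}.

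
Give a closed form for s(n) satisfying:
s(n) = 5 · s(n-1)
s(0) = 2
Pure geometric recurrence with ratio 5.
By induction s(n) = s(0) · (5)^n = 2 \cdot 5^{n}.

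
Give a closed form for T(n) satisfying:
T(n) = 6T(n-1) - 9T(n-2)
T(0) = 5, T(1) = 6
Characteristic equation: x² - 6x + 9 = 0, which is (x - (3))².
Repeated root r = 3.
General solution: T(n) = (A + Bn)·(3)^n.
From T(0) = 5: A = 5.
From T(1) = 6: (A + B)·(3) = 6 ⇒ B = -3.
So T(n) = \left(5 - 3 n\right) \cdot (3)^n.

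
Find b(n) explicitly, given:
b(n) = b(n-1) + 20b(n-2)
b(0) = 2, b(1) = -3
Characteristic equation: x² - x - 20 = 0, which factors as (x - (-4))(x - (5)) = 0.
Roots r₁ = -4, r₂ = 5 (distinct).
General solution: b(n) = A·(-4)^n + B·(5)^n.
From b(0) = 2: A + B = 2.
From b(1) = -3: -4A + 5B = -3.
Solving: A = \frac{13}{9}, B = \frac{5}{9}.
So b(n) = \frac{13 \left(-4\right)^{n}}{9} + \frac{5 \cdot 5^{n}}{9}.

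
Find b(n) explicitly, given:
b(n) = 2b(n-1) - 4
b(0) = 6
First-order linear non-homogeneous.
Homogeneous solution: b_h(n) = A·(2)^n.
Try constant particular solution b_p = K: K = 2K - 4 ⇒ K = 4.
General: b(n) = A·(2)^n + 4.
Apply b(0) = 6: A + 4 = 6 ⇒ A = 2.
So b(n) = 2 \cdot 2^{n} + 4.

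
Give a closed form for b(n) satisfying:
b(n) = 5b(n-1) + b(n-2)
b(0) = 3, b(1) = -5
Characteristic equation: x² - 5x - 1 = 0.
Discriminant Δ = (5)² + 4·(1) = 29.
Roots r₁,₂ = (5 ± √29)/2, so r₁ = \frac{5}{2} + \frac{\sqrt{29}}{2}, r₂ = \frac{5}{2} - \frac{\sqrt{29}}{2}.
General solution: b(n) = A·r₁^n + B·r₂^n.
From the initial conditions, A + B = 3 and r₁A + r₂B = -5.
Since r₁ - r₂ = √29: A = (-5 - (3)r₂)/√29 = \frac{3}{2} - \frac{25 \sqrt{29}}{58}, and B = 3 - A = \frac{3}{2} + \frac{25 \sqrt{29}}{58}.
So b(n) = \left(\frac{3}{2} - \frac{25 \sqrt{29}}{58}\right)\left(\frac{5}{2} + \frac{\sqrt{29}}{2}\right)^n + \left(\frac{3}{2} + \frac{25 \sqrt{29}}{58}\right)\left(\frac{5}{2} - \frac{\sqrt{29}}{2}\right)^n.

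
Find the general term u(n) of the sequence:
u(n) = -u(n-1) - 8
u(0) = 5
First-order linear non-homogeneous.
Homogeneous solution: u_h(n) = A·(-1)^n.
Try constant particular solution u_p = K: K = -K - 8 ⇒ K = -4.
General: u(n) = A·(-1)^n - 4.
Apply u(0) = 5: A - 4 = 5 ⇒ A = 9.
So u(n) = 9 \left(-1\right)^{n} - 4.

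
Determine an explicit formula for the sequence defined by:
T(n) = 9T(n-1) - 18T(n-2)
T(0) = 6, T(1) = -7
Characteristic equation: x² - 9x + 18 = 0, which factors as (x - (6))(x - (3)) = 0.
Roots r₁ = 6, r₂ = 3 (distinct).
General solution: T(n) = A·(6)^n + B·(3)^n.
From T(0) = 6: A + B = 6.
From T(1) = -7: 6A + 3B = -7.
Solving: A = - \frac{25}{3}, B = \frac{43}{3}.
So T(n) = \frac{43 \cdot 3^{n}}{3} - \frac{25 \cdot 6^{n}}{3}.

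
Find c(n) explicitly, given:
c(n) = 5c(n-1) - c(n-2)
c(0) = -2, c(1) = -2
Characteristic equation: x² - 5x + 1 = 0.
Discriminant Δ = (5)² + 4·(-1) = 21.
Roots r₁,₂ = (5 ± √21)/2, so r₁ = \frac{\sqrt{21}}{2} + \frac{5}{2}, r₂ = \frac{5}{2} - \frac{\sqrt{21}}{2}.
General solution: c(n) = A·r₁^n + B·r₂^n.
From the initial conditions, A + B = -2 and r₁A + r₂B = -2.
Since r₁ - r₂ = √21: A = (-2 - (-2)r₂)/√21 = -1 + \frac{\sqrt{21}}{7}, and B = -2 - A = -1 - \frac{\sqrt{21}}{7}.
So c(n) = \left(-1 + \frac{\sqrt{21}}{7}\right)\left(\frac{\sqrt{21}}{2} + \frac{5}{2}\right)^n + \left(-1 - \frac{\sqrt{21}}{7}\right)\left(\frac{5}{2} - \frac{\sqrt{21}}{2}\right)^n.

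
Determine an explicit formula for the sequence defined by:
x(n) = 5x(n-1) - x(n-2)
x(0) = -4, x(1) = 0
Characteristic equation: x² - 5x + 1 = 0.
Discriminant Δ = (5)² + 4·(-1) = 21.
Roots r₁,₂ = (5 ± √21)/2, so r₁ = \frac{\sqrt{21}}{2} + \frac{5}{2}, r₂ = \frac{5}{2} - \frac{\sqrt{21}}{2}.
General solution: x(n) = A·r₁^n + B·r₂^n.
From the initial conditions, A + B = -4 and r₁A + r₂B = 0.
Since r₁ - r₂ = √21: A = (0 - (-4)r₂)/√21 = -2 + \frac{10 \sqrt{21}}{21}, and B = -4 - A = - \frac{10 \sqrt{21}}{21} - 2.
So x(n) = \left(-2 + \frac{10 \sqrt{21}}{21}\right)\left(\frac{\sqrt{21}}{2} + \frac{5}{2}\right)^n + \left(- \frac{10 \sqrt{21}}{21} - 2\right)\left(\frac{5}{2} - \frac{\sqrt{21}}{2}\right)^n.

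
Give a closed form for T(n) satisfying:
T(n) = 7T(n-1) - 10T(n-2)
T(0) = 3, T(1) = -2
Characteristic equation: x² - 7x + 10 = 0, which factors as (x - (5))(x - (2)) = 0.
Roots r₁ = 5, r₂ = 2 (distinct).
General solution: T(n) = A·(5)^n + B·(2)^n.
From T(0) = 3: A + B = 3.
From T(1) = -2: 5A + 2B = -2.
Solving: A = - \frac{8}{3}, B = \frac{17}{3}.
So T(n) = \frac{17 \cdot 2^{n}}{3} - \frac{8 \cdot 5^{n}}{3}.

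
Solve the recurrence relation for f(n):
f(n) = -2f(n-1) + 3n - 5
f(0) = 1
First-order linear with linear forcing.
Homogeneous solution: f_h(n) = A·(-2)^n.
Try particular f_p(n) = pn + q. Substituting:
  pn + q = -2(p(n-1) + q) + 3n - 5.
Matching the n-coefficient: p = -2p + 3 ⇒ p = 1.
Matching constants: q = 2p - 2q - 5 ⇒ q = -1.
General: f(n) = A·(-2)^n + n - 1.
Apply f(0) = 1: A - 1 = 1 ⇒ A = 2.
So f(n) = 2 \left(-2\right)^{n} + n - 1.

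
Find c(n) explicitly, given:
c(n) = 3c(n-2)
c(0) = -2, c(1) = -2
Characteristic equation: x² - 3 = 0.
Discriminant Δ = (0)² + 4·(3) = 12.
Roots r₁,₂ = (0 ± √12)/2, so r₁ = \sqrt{3}, r₂ = - \sqrt{3}.
General solution: c(n) = A·r₁^n + B·r₂^n.
From the initial conditions, A + B = -2 and r₁A + r₂B = -2.
Since r₁ - r₂ = √12: A = (-2 - (-2)r₂)/√12 = -1 - \frac{\sqrt{3}}{3}, and B = -2 - A = -1 + \frac{\sqrt{3}}{3}.
So c(n) = \left(-1 - \frac{\sqrt{3}}{3}\right)\left(\sqrt{3}\right)^n + \left(-1 + \frac{\sqrt{3}}{3}\right)\left(- \sqrt{3}\right)^n.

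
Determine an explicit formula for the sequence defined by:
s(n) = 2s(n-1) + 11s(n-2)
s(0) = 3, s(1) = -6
Characteristic equation: x² - 2x - 11 = 0.
Discriminant Δ = (2)² + 4·(11) = 48.
Roots r₁,₂ = (2 ± √48)/2, so r₁ = 1 + 2 \sqrt{3}, r₂ = 1 - 2 \sqrt{3}.
General solution: s(n) = A·r₁^n + B·r₂^n.
From the initial conditions, A + B = 3 and r₁A + r₂B = -6.
Since r₁ - r₂ = √48: A = (-6 - (3)r₂)/√48 = \frac{3}{2} - \frac{3 \sqrt{3}}{4}, and B = 3 - A = \frac{3 \sqrt{3}}{4} + \frac{3}{2}.
So s(n) = \left(\frac{3}{2} - \frac{3 \sqrt{3}}{4}\right)\left(1 + 2 \sqrt{3}\right)^n + \left(\frac{3 \sqrt{3}}{4} + \frac{3}{2}\right)\left(1 - 2 \sqrt{3}\right)^n.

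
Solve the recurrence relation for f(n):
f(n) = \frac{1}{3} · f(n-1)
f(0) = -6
Pure geometric recurrence with ratio \frac{1}{3}.
By induction f(n) = f(0) · (\frac{1}{3})^n = - 6 \cdot 3^{- n}.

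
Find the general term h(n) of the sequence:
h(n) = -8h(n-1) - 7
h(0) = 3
First-order linear non-homogeneous.
Homogeneous solution: h_h(n) = A·(-8)^n.
Try constant particular solution h_p = K: K = -8K - 7 ⇒ K = - \frac{7}{9}.
General: h(n) = A·(-8)^n - \frac{7}{9}.
Apply h(0) = 3: A - \frac{7}{9} = 3 ⇒ A = \frac{34}{9}.
So h(n) = \frac{34 \left(-8\right)^{n}}{9} - \frac{7}{9}.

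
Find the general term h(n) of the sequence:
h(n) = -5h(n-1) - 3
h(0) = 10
First-order linear non-homogeneous.
Homogeneous solution: h_h(n) = A·(-5)^n.
Try constant particular solution h_p = K: K = -5K - 3 ⇒ K = - \frac{1}{2}.
General: h(n) = A·(-5)^n - \frac{1}{2}.
Apply h(0) = 10: A - \frac{1}{2} = 10 ⇒ A = \frac{21}{2}.
So h(n) = \frac{21 \left(-5\right)^{n}}{2} - \frac{1}{2}.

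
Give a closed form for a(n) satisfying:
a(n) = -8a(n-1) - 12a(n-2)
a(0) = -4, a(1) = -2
Characteristic equation: x² + 8x + 12 = 0, which factors as (x - (-2))(x - (-6)) = 0.
Roots r₁ = -2, r₂ = -6 (distinct).
General solution: a(n) = A·(-2)^n + B·(-6)^n.
From a(0) = -4: A + B = -4.
From a(1) = -2: -2A - 6B = -2.
Solving: A = - \frac{13}{2}, B = \frac{5}{2}.
So a(n) = - \frac{13 \left(-2\right)^{n}}{2} + \frac{5 \left(-6\right)^{n}}{2}.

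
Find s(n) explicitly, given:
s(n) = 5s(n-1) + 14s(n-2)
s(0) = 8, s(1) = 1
Characteristic equation: x² - 5x - 14 = 0, which factors as (x - (-2))(x - (7)) = 0.
Roots r₁ = -2, r₂ = 7 (distinct).
General solution: s(n) = A·(-2)^n + B·(7)^n.
From s(0) = 8: A + B = 8.
From s(1) = 1: -2A + 7B = 1.
Solving: A = \frac{55}{9}, B = \frac{17}{9}.
So s(n) = \frac{55 \left(-2\right)^{n}}{9} + \frac{17 \cdot 7^{n}}{9}.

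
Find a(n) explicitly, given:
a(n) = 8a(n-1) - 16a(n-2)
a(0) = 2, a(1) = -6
Characteristic equation: x² - 8x + 16 = 0, which is (x - (4))².
Repeated root r = 4.
General solution: a(n) = (A + Bn)·(4)^n.
From a(0) = 2: A = 2.
From a(1) = -6: (A + B)·(4) = -6 ⇒ B = - \frac{7}{2}.
So a(n) = \left(2 - \frac{7 n}{2}\right) \cdot (4)^n.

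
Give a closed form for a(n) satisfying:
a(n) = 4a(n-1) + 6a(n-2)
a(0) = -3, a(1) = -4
Characteristic equation: x² - 4x - 6 = 0.
Discriminant Δ = (4)² + 4·(6) = 40.
Roots r₁,₂ = (4 ± √40)/2, so r₁ = 2 + \sqrt{10}, r₂ = 2 - \sqrt{10}.
General solution: a(n) = A·r₁^n + B·r₂^n.
From the initial conditions, A + B = -3 and r₁A + r₂B = -4.
Since r₁ - r₂ = √40: A = (-4 - (-3)r₂)/√40 = - \frac{3}{2} + \frac{\sqrt{10}}{10}, and B = -3 - A = - \frac{3}{2} - \frac{\sqrt{10}}{10}.
So a(n) = \left(- \frac{3}{2} + \frac{\sqrt{10}}{10}\right)\left(2 + \sqrt{10}\right)^n + \left(- \frac{3}{2} - \frac{\sqrt{10}}{10}\right)\left(2 - \sqrt{10}\right)^n.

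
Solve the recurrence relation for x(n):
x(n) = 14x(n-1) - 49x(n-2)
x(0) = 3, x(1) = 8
Characteristic equation: x² - 14x + 49 = 0, which is (x - (7))².
Repeated root r = 7.
General solution: x(n) = (A + Bn)·(7)^n.
From x(0) = 3: A = 3.
From x(1) = 8: (A + B)·(7) = 8 ⇒ B = - \frac{13}{7}.
So x(n) = \left(3 - \frac{13 n}{7}\right) \cdot (7)^n.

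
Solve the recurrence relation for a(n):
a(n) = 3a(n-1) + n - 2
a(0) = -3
First-order linear with linear forcing.
Homogeneous solution: a_h(n) = A·(3)^n.
Try particular a_p(n) = pn + q. Substituting:
  pn + q = 3(p(n-1) + q) + n - 2.
Matching the n-coefficient: p = 3p + 1 ⇒ p = - \frac{1}{2}.
Matching constants: q = -3p + 3q - 2 ⇒ q = \frac{1}{4}.
General: a(n) = A·(3)^n - \frac{n}{2} + \frac{1}{4}.
Apply a(0) = -3: A + \frac{1}{4} = -3 ⇒ A = - \frac{13}{4}.
So a(n) = - \frac{13 \cdot 3^{n}}{4} - \frac{n}{2} + \frac{1}{4}.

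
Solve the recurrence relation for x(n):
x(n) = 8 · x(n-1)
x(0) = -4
Pure geometric recurrence with ratio 8.
By induction x(n) = x(0) · (8)^n = - 4 \cdot 8^{n}.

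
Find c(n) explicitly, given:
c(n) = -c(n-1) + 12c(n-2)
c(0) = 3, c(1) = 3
Characteristic equation: x² + x - 12 = 0, which factors as (x - (3))(x - (-4)) = 0.
Roots r₁ = 3, r₂ = -4 (distinct).
General solution: c(n) = A·(3)^n + B·(-4)^n.
From c(0) = 3: A + B = 3.
From c(1) = 3: 3A - 4B = 3.
Solving: A = \frac{15}{7}, B = \frac{6}{7}.
So c(n) = \frac{6 \left(-4\right)^{n}}{7} + \frac{15 \cdot 3^{n}}{7}.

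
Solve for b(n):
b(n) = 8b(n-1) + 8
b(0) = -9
First-order linear non-homogeneous.
Homogeneous solution: b_h(n) = A·(8)^n.
Try constant particular solution b_p = K: K = 8K + 8 ⇒ K = - \frac{8}{7}.
General: b(n) = A·(8)^n - \frac{8}{7}.
Apply b(0) = -9: A - \frac{8}{7} = -9 ⇒ A = - \frac{55}{7}.
So b(n) = - \frac{55 \cdot 8^{n}}{7} - \frac{8}{7}.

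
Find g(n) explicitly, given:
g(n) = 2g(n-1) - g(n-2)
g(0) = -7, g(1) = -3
Characteristic equation: x² - 2x + 1 = 0, which is (x - (1))².
Repeated root r = 1.
General solution: g(n) = (A + Bn)·(1)^n.
From g(0) = -7: A = -7.
From g(1) = -3: (A + B)·(1) = -3 ⇒ B = 4.
So g(n) = \left(4 n - 7\right) \cdot (1)^n.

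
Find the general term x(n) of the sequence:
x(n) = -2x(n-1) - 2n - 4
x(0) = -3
First-order linear with linear forcing.
Homogeneous solution: x_h(n) = A·(-2)^n.
Try particular x_p(n) = pn + q. Substituting:
  pn + q = -2(p(n-1) + q) - 2n - 4.
Matching the n-coefficient: p = -2p - 2 ⇒ p = - \frac{2}{3}.
Matching constants: q = 2p - 2q - 4 ⇒ q = - \frac{16}{9}.
General: x(n) = A·(-2)^n - \frac{2 n}{3} - \frac{16}{9}.
Apply x(0) = -3: A - \frac{16}{9} = -3 ⇒ A = - \frac{11}{9}.
So x(n) = - \frac{11 \left(-2\right)^{n}}{9} - \frac{2 n}{3} - \frac{16}{9}.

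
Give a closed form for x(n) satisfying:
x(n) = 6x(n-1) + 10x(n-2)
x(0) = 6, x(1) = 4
Characteristic equation: x² - 6x - 10 = 0.
Discriminant Δ = (6)² + 4·(10) = 76.
Roots r₁,₂ = (6 ± √76)/2, so r₁ = 3 + \sqrt{19}, r₂ = 3 - \sqrt{19}.
General solution: x(n) = A·r₁^n + B·r₂^n.
From the initial conditions, A + B = 6 and r₁A + r₂B = 4.
Since r₁ - r₂ = √76: A = (4 - (6)r₂)/√76 = 3 - \frac{7 \sqrt{19}}{19}, and B = 6 - A = \frac{7 \sqrt{19}}{19} + 3.
So x(n) = \left(3 - \frac{7 \sqrt{19}}{19}\right)\left(3 + \sqrt{19}\right)^n + \left(\frac{7 \sqrt{19}}{19} + 3\right)\left(3 - \sqrt{19}\right)^n.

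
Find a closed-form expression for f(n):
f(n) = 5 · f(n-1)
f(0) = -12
Pure geometric recurrence with ratio 5.
By induction f(n) = f(0) · (5)^n = - 12 \cdot 5^{n}.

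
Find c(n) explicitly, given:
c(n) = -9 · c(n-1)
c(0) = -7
Pure geometric recurrence with ratio -9.
By induction c(n) = c(0) · (-9)^n = - 7 \left(-9\right)^{n}.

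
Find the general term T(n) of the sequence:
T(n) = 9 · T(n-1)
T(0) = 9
Pure geometric recurrence with ratio 9.
By induction T(n) = T(0) · (9)^n = 9 \cdot 9^{n}.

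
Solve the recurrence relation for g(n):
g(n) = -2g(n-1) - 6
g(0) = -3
First-order linear non-homogeneous.
Homogeneous solution: g_h(n) = A·(-2)^n.
Try constant particular solution g_p = K: K = -2K - 6 ⇒ K = -2.
General: g(n) = A·(-2)^n - 2.
Apply g(0) = -3: A - 2 = -3 ⇒ A = -1.
So g(n) = - \left(-2\right)^{n} - 2.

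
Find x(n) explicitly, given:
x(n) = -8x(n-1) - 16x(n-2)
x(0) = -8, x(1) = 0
Characteristic equation: x² + 8x + 16 = 0, which is (x - (-4))².
Repeated root r = -4.
General solution: x(n) = (A + Bn)·(-4)^n.
From x(0) = -8: A = -8.
From x(1) = 0: (A + B)·(-4) = 0 ⇒ B = 8.
So x(n) = \left(8 n - 8\right) \cdot (-4)^n.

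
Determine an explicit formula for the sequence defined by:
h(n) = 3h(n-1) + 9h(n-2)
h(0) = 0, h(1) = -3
Characteristic equation: x² - 3x - 9 = 0.
Discriminant Δ = (3)² + 4·(9) = 45.
Roots r₁,₂ = (3 ± √45)/2, so r₁ = \frac{3}{2} + \frac{3 \sqrt{5}}{2}, r₂ = \frac{3}{2} - \frac{3 \sqrt{5}}{2}.
General solution: h(n) = A·r₁^n + B·r₂^n.
From the initial conditions, A + B = 0 and r₁A + r₂B = -3.
Since r₁ - r₂ = √45: A = (-3 - (0)r₂)/√45 = - \frac{\sqrt{5}}{5}, and B = 0 - A = \frac{\sqrt{5}}{5}.
So h(n) = \left(- \frac{\sqrt{5}}{5}\right)\left(\frac{3}{2} + \frac{3 \sqrt{5}}{2}\right)^n + \left(\frac{\sqrt{5}}{5}\right)\left(\frac{3}{2} - \frac{3 \sqrt{5}}{2}\right)^n.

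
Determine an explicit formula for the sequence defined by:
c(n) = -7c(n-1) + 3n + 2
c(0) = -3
First-order linear with linear forcing.
Homogeneous solution: c_h(n) = A·(-7)^n.
Try particular c_p(n) = pn + q. Substituting:
  pn + q = -7(p(n-1) + q) + 3n + 2.
Matching the n-coefficient: p = -7p + 3 ⇒ p = \frac{3}{8}.
Matching constants: q = 7p - 7q + 2 ⇒ q = \frac{37}{64}.
General: c(n) = A·(-7)^n + \frac{3 n}{8} + \frac{37}{64}.
Apply c(0) = -3: A + \frac{37}{64} = -3 ⇒ A = - \frac{229}{64}.
So c(n) = - \frac{229 \left(-7\right)^{n}}{64} + \frac{3 n}{8} + \frac{37}{64}.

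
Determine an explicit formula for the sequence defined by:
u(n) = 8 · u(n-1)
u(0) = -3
Pure geometric recurrence with ratio 8.
By induction u(n) = u(0) · (8)^n = - 3 \cdot 8^{n}.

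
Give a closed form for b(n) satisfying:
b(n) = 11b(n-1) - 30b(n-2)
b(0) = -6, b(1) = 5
Characteristic equation: x² - 11x + 30 = 0, which factors as (x - (5))(x - (6)) = 0.
Roots r₁ = 5, r₂ = 6 (distinct).
General solution: b(n) = A·(5)^n + B·(6)^n.
From b(0) = -6: A + B = -6.
From b(1) = 5: 5A + 6B = 5.
Solving: A = -41, B = 35.
So b(n) = - 41 \cdot 5^{n} + 35 \cdot 6^{n}.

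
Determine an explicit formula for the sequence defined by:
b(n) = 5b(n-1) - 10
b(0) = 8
First-order linear non-homogeneous.
Homogeneous solution: b_h(n) = A·(5)^n.
Try constant particular solution b_p = K: K = 5K - 10 ⇒ K = \frac{5}{2}.
General: b(n) = A·(5)^n + \frac{5}{2}.
Apply b(0) = 8: A + \frac{5}{2} = 8 ⇒ A = \frac{11}{2}.
So b(n) = \frac{11 \cdot 5^{n}}{2} + \frac{5}{2}.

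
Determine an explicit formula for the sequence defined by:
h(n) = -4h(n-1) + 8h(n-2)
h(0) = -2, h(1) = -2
Characteristic equation: x² + 4x - 8 = 0.
Discriminant Δ = (-4)² + 4·(8) = 48.
Roots r₁,₂ = (-4 ± √48)/2, so r₁ = -2 + 2 \sqrt{3}, r₂ = - 2 \sqrt{3} - 2.
General solution: h(n) = A·r₁^n + B·r₂^n.
From the initial conditions, A + B = -2 and r₁A + r₂B = -2.
Since r₁ - r₂ = √48: A = (-2 - (-2)r₂)/√48 = -1 - \frac{\sqrt{3}}{2}, and B = -2 - A = -1 + \frac{\sqrt{3}}{2}.
So h(n) = \left(-1 - \frac{\sqrt{3}}{2}\right)\left(-2 + 2 \sqrt{3}\right)^n + \left(-1 + \frac{\sqrt{3}}{2}\right)\left(- 2 \sqrt{3} - 2\right)^n.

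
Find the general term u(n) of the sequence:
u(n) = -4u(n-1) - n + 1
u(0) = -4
First-order linear with linear forcing.
Homogeneous solution: u_h(n) = A·(-4)^n.
Try particular u_p(n) = pn + q. Substituting:
  pn + q = -4(p(n-1) + q) - n + 1.
Matching the n-coefficient: p = -4p - 1 ⇒ p = - \frac{1}{5}.
Matching constants: q = 4p - 4q + 1 ⇒ q = \frac{1}{25}.
General: u(n) = A·(-4)^n - \frac{n}{5} + \frac{1}{25}.
Apply u(0) = -4: A + \frac{1}{25} = -4 ⇒ A = - \frac{101}{25}.
So u(n) = - \frac{101 \left(-4\right)^{n}}{25} - \frac{n}{5} + \frac{1}{25}.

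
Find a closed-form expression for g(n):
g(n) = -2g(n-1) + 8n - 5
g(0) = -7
First-order linear with linear forcing.
Homogeneous solution: g_h(n) = A·(-2)^n.
Try particular g_p(n) = pn + q. Substituting:
  pn + q = -2(p(n-1) + q) + 8n - 5.
Matching the n-coefficient: p = -2p + 8 ⇒ p = \frac{8}{3}.
Matching constants: q = 2p - 2q - 5 ⇒ q = \frac{1}{9}.
General: g(n) = A·(-2)^n + \frac{8 n}{3} + \frac{1}{9}.
Apply g(0) = -7: A + \frac{1}{9} = -7 ⇒ A = - \frac{64}{9}.
So g(n) = - \frac{64 \left(-2\right)^{n}}{9} + \frac{8 n}{3} + \frac{1}{9}.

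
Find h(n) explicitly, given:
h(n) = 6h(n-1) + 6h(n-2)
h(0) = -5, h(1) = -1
Characteristic equation: x² - 6x - 6 = 0.
Discriminant Δ = (6)² + 4·(6) = 60.
Roots r₁,₂ = (6 ± √60)/2, so r₁ = 3 + \sqrt{15}, r₂ = 3 - \sqrt{15}.
General solution: h(n) = A·r₁^n + B·r₂^n.
From the initial conditions, A + B = -5 and r₁A + r₂B = -1.
Since r₁ - r₂ = √60: A = (-1 - (-5)r₂)/√60 = - \frac{5}{2} + \frac{7 \sqrt{15}}{15}, and B = -5 - A = - \frac{5}{2} - \frac{7 \sqrt{15}}{15}.
So h(n) = \left(- \frac{5}{2} + \frac{7 \sqrt{15}}{15}\right)\left(3 + \sqrt{15}\right)^n + \left(- \frac{5}{2} - \frac{7 \sqrt{15}}{15}\right)\left(3 - \sqrt{15}\right)^n.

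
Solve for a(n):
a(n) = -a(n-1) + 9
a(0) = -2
First-order linear non-homogeneous.
Homogeneous solution: a_h(n) = A·(-1)^n.
Try constant particular solution a_p = K: K = -K + 9 ⇒ K = \frac{9}{2}.
General: a(n) = A·(-1)^n + \frac{9}{2}.
Apply a(0) = -2: A + \frac{9}{2} = -2 ⇒ A = - \frac{13}{2}.
So a(n) = \frac{9}{2} - \frac{13 \left(-1\right)^{n}}{2}.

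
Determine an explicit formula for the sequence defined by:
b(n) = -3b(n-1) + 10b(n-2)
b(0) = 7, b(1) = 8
Characteristic equation: x² + 3x - 10 = 0, which factors as (x - (2))(x - (-5)) = 0.
Roots r₁ = 2, r₂ = -5 (distinct).
General solution: b(n) = A·(2)^n + B·(-5)^n.
From b(0) = 7: A + B = 7.
From b(1) = 8: 2A - 5B = 8.
Solving: A = \frac{43}{7}, B = \frac{6}{7}.
So b(n) = \frac{6 \left(-5\right)^{n}}{7} + \frac{43 \cdot 2^{n}}{7}.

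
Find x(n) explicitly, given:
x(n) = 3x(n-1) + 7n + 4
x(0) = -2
First-order linear with linear forcing.
Homogeneous solution: x_h(n) = A·(3)^n.
Try particular x_p(n) = pn + q. Substituting:
  pn + q = 3(p(n-1) + q) + 7n + 4.
Matching the n-coefficient: p = 3p + 7 ⇒ p = - \frac{7}{2}.
Matching constants: q = -3p + 3q + 4 ⇒ q = - \frac{29}{4}.
General: x(n) = A·(3)^n - \frac{7 n}{2} - \frac{29}{4}.
Apply x(0) = -2: A - \frac{29}{4} = -2 ⇒ A = \frac{21}{4}.
So x(n) = \frac{21 \cdot 3^{n}}{4} - \frac{7 n}{2} - \frac{29}{4}.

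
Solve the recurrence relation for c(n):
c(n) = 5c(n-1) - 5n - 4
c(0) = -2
First-order linear with linear forcing.
Homogeneous solution: c_h(n) = A·(5)^n.
Try particular c_p(n) = pn + q. Substituting:
  pn + q = 5(p(n-1) + q) - 5n - 4.
Matching the n-coefficient: p = 5p - 5 ⇒ p = \frac{5}{4}.
Matching constants: q = -5p + 5q - 4 ⇒ q = \frac{41}{16}.
General: c(n) = A·(5)^n + \frac{5 n}{4} + \frac{41}{16}.
Apply c(0) = -2: A + \frac{41}{16} = -2 ⇒ A = - \frac{73}{16}.
So c(n) = - \frac{73 \cdot 5^{n}}{16} + \frac{5 n}{4} + \frac{41}{16}.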